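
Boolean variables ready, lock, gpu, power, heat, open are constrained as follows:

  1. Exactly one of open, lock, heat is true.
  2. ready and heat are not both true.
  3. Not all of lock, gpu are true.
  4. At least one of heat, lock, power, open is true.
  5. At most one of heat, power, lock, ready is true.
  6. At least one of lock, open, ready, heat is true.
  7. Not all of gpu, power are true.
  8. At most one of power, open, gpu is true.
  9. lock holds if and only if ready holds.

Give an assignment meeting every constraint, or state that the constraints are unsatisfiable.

ready=F, lock=F, gpu=F, power=F, heat=F, open=T

  (1) {open, lock, heat}: 1 true — exactly one ✓
  (2) ready=F, heat=F — not both ✓
  (3) {lock, gpu}: 0/2 true — not all ✓
  (4) {heat, lock, power, open}: 1 true — at least one ✓
  (5) {heat, power, lock, ready}: 0 true — at most one ✓
  (6) {lock, open, ready, heat}: 1 true — at least one ✓
  (7) {gpu, power}: 0/2 true — not all ✓
  (8) {power, open, gpu}: 1 true — at most one ✓
  (9) lock=F, ready=F — same ✓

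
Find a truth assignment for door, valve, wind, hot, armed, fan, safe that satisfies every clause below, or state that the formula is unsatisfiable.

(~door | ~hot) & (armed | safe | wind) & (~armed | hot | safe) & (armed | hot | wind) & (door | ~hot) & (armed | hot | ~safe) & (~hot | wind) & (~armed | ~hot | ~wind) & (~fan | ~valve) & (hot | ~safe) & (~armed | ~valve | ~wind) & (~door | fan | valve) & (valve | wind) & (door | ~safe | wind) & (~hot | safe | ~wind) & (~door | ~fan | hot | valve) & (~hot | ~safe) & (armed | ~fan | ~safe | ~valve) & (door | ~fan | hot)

door = False, valve = False, wind = True, hot = False, armed = False, fan = False, safe = False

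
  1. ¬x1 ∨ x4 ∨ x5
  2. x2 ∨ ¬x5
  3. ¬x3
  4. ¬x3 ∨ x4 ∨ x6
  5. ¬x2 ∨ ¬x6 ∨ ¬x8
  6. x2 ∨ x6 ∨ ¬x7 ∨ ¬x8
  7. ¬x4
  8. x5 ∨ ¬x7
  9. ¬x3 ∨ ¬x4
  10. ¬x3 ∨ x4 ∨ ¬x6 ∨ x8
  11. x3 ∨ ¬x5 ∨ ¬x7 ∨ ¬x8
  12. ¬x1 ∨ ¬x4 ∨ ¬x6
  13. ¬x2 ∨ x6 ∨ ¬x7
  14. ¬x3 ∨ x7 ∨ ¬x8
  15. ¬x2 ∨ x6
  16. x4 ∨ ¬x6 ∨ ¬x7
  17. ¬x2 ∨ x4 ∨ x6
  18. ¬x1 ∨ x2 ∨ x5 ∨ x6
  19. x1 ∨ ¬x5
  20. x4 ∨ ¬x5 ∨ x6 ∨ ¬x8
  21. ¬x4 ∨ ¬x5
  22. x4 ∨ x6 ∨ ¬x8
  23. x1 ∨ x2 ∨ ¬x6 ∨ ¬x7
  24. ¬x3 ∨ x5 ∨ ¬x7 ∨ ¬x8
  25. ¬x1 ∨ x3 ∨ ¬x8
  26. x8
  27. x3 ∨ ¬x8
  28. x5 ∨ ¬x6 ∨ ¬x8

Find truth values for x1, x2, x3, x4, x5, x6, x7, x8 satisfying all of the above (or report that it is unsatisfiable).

Unsatisfiable

Case x8 = True:
  (¬x3) forces x3 = False.
  Clause (x3 ∨ ¬x8) is falsified — contradiction.
Case x8 = False:
  Clause (x8) is falsified — contradiction.
Both cases fail, so the formula is unsatisfiable.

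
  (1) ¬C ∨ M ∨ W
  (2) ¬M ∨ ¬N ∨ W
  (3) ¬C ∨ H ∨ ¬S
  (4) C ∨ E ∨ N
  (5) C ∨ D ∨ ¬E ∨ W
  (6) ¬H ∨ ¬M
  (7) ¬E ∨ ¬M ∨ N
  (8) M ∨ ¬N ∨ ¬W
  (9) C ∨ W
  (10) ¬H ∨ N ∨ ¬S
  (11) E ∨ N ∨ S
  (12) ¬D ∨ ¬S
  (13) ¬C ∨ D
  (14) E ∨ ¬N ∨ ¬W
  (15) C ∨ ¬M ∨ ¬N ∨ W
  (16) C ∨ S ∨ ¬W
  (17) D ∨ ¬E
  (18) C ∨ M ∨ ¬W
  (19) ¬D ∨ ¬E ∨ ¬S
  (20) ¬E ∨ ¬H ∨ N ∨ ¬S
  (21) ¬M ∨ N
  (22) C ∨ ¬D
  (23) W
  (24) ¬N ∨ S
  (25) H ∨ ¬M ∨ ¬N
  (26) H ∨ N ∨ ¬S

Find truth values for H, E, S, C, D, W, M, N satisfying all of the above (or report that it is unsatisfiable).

H=F; E=T; S=F; C=T; D=T; W=T; M=F; N=F

Unit clause (W) forces W = True.
Set H = False.
Set E = True.
  then (D ∨ ¬E) forces D = True.
  then (¬D ∨ ¬E ∨ ¬S) forces S = False.
  then (C ∨ ¬D) forces C = True.
  then (¬N ∨ S) forces N = False.
  then (¬E ∨ ¬M ∨ N) forces M = False.
All clauses satisfied.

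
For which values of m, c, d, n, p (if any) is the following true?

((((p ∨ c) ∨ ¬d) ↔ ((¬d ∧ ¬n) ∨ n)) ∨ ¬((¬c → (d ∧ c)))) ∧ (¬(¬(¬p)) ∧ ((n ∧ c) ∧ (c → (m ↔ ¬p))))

m = True; c = True; d = True; n = True; p = False

  (((p ∨ c) ∨ ¬d) ↔ ((¬d ∧ ¬n) ∨ n)) ∨ ¬((¬c → (d ∧ c))) = True
    ((p ∨ c) ∨ ¬d) ↔ ((¬d ∧ ¬n) ∨ n) = True
      (p ∨ c) ∨ ¬d = True
        p ∨ c = True
        ¬d = False
      (¬d ∧ ¬n) ∨ n = True
        ¬d ∧ ¬n = False
          ¬d = False
          ¬n = False
    ¬((¬c → (d ∧ c))) = False
      ¬c → (d ∧ c) = True
        ¬c = False
        d ∧ c = True
  ¬(¬(¬p)) ∧ ((n ∧ c) ∧ (c → (m ↔ ¬p))) = True
    ¬(¬(¬p)) = True
      ¬(¬p) = False
        ¬p = True
    (n ∧ c) ∧ (c → (m ↔ ¬p)) = True
      n ∧ c = True
      c → (m ↔ ¬p) = True
        m ↔ ¬p = True
          ¬p = True
Both conjuncts True, so the formula holds.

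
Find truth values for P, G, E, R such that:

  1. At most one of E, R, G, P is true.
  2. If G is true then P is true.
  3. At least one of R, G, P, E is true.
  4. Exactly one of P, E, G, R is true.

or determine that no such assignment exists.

P = False, G = False, E = False, R = True

  (1) {E, R, G, P}: 1 true — at most one ✓
  (2) G=F ⇒ P: vacuous ✓
  (3) {R, G, P, E}: 1 true — at least one ✓
  (4) {P, E, G, R}: 1 true — exactly one ✓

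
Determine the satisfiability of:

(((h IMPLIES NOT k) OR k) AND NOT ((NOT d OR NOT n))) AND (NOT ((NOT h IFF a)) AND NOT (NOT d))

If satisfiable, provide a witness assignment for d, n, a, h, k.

d: True, n: True, a: False, h: False, k: True

  ((h IMPLIES NOT k) OR k) AND NOT ((NOT d OR NOT n)) = True
    (h IMPLIES NOT k) OR k = True
      h IMPLIES NOT k = True
        NOT k = False
    NOT ((NOT d OR NOT n)) = True
      NOT d OR NOT n = False
        NOT d = False
        NOT n = False
  NOT ((NOT h IFF a)) AND NOT (NOT d) = True
    NOT ((NOT h IFF a)) = True
      NOT h IFF a = False
        NOT h = True
    NOT (NOT d) = True
      NOT d = False
Both conjuncts True, so the formula holds.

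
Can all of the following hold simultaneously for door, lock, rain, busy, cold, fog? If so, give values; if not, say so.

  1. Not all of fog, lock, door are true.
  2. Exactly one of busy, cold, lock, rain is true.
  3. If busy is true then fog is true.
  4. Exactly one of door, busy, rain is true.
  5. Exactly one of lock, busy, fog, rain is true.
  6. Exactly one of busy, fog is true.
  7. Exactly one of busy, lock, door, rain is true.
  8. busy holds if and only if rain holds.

door = True, lock = False, rain = False, busy = False, cold = True, fog = True

  (1) {fog, lock, door}: 2/3 true — not all ✓
  (2) {busy, cold, lock, rain}: 1 true — exactly one ✓
  (3) busy=F ⇒ fog: vacuous ✓
  (4) {door, busy, rain}: 1 true — exactly one ✓
  (5) {lock, busy, fog, rain}: 1 true — exactly one ✓
  (6) {busy, fog}: 1 true — exactly one ✓
  (7) {busy, lock, door, rain}: 1 true — exactly one ✓
  (8) busy=F, rain=F — same ✓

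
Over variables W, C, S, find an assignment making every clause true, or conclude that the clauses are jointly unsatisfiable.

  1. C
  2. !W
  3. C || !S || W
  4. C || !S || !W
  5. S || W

W: False, C: True, S: True

Unit clause (C) forces C = True.
Unit clause (!W) forces W = False.
In (S || W) only S is left, so S = True.
Check each clause:
  (C): C holds.
  (!W): !W holds.
  (C || !S || W): C holds.
  (C || !S || !W): C holds.
  (S || W): S holds.
All clauses satisfied.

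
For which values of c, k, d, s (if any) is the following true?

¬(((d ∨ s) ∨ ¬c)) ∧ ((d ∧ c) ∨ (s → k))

c = True, k = False, d = False, s = False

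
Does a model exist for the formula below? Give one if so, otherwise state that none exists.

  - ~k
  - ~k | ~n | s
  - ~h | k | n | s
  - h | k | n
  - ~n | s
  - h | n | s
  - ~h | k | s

Unit clause (~k) forces k = False.
Try s = False:
  (~n | s) forces n = False.
  (~h | k | n | s) forces h = False.
  clause (h | k | n) is falsified — backtrack.
So s = True.
Set h = True.
Set n = True.
Check each clause:
  (~k): ~k holds.
  (~k | ~n | s): ~k holds.
  (~h | k | n | s): n holds.
  (h | k | n): h holds.
  (~n | s): s holds.
  (h | n | s): h holds.
  (~h | k | s): s holds.
All clauses satisfied.

s: True, h: True, n: True, k: False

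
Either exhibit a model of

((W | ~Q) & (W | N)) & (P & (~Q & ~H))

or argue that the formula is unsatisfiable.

H=F, P=T, Q=F, N=F, W=T

  (W | ~Q) & (W | N) = True
    W | ~Q = True
      ~Q = True
    W | N = True
  P & (~Q & ~H) = True
    ~Q & ~H = True
      ~Q = True
      ~H = True
Both conjuncts True, so the formula holds.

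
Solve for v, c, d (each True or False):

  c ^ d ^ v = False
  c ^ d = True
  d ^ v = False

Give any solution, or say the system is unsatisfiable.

v = True; c = False; d = True

c ^ d ^ v = F ^ T ^ T = False ✓
c ^ d = F ^ T = True ✓
d ^ v = T ^ T = False ✓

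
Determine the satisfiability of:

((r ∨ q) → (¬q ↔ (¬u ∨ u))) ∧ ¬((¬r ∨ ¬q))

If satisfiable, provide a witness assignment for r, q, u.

Unsatisfiable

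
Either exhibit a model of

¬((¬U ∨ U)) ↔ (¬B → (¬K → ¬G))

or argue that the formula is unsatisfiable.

G = True, B = False, U = True, K = False

  ¬((¬U ∨ U)) ↔ (¬B → (¬K → ¬G)) = True
    ¬((¬U ∨ U)) = False
      ¬U ∨ U = True
        ¬U = False
    ¬B → (¬K → ¬G) = False
      ¬B = True
      ¬K → ¬G = False
        ¬K = True
        ¬G = False
The formula evaluates to True.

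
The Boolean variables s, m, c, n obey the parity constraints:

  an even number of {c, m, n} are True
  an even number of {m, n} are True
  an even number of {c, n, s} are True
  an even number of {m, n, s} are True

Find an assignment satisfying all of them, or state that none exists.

s = False, m = False, c = False, n = False

{c, m, n}: 0 true → even ✓
{m, n}: 0 true → even ✓
{c, n, s}: 0 true → even ✓
{m, n, s}: 0 true → even ✓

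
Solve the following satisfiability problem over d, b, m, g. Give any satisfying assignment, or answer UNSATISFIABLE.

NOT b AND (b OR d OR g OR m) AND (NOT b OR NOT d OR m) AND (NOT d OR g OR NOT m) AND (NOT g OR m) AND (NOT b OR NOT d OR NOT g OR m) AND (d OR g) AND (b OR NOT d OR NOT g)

Unit clause (NOT b) forces b = False.
Set d = False.
  then (d OR g) forces g = True.
  then (NOT g OR m) forces m = True.
Check each clause:
  (NOT b): NOT b holds.
  (b OR d OR g OR m): g holds.
  (NOT b OR NOT d OR m): NOT b holds.
  (NOT d OR g OR NOT m): NOT d holds.
  (NOT g OR m): m holds.
  (NOT b OR NOT d OR NOT g OR m): NOT b holds.
  (d OR g): g holds.
  (b OR NOT d OR NOT g): NOT d holds.
All clauses satisfied.

d = False, b = False, m = True, g = True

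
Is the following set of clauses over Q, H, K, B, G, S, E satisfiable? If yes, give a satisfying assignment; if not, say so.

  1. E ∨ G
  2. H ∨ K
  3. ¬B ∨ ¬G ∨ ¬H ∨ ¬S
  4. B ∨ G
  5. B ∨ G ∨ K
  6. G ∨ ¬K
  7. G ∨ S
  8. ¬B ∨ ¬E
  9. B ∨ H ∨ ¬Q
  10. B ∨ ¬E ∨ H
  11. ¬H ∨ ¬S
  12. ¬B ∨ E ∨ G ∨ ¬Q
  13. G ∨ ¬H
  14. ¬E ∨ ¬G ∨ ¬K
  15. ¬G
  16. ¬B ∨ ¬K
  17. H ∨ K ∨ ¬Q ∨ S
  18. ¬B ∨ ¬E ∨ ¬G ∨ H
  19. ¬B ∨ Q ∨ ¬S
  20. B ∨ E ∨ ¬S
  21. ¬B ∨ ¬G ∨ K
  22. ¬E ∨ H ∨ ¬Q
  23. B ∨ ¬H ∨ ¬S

Case G = True:
  Clause (¬G) is falsified — contradiction.
Case G = False:
  (E ∨ G) forces E = True.
  (B ∨ G) forces B = True.
  Clause (¬B ∨ ¬E) is falsified — contradiction.
Both cases fail, so the formula is unsatisfiable.

Unsatisfiable — no assignment works.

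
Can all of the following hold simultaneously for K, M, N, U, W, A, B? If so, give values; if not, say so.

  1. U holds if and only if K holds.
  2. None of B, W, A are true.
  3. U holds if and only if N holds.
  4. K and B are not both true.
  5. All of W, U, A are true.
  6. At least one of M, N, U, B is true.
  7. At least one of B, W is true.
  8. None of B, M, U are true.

Case U = True:
  Constraint (8) is violated (U=T) — contradiction.
Case U = False:
  Constraint (5) is violated (U=F) — contradiction.
Both cases fail — unsatisfiable.

No satisfying assignment exists.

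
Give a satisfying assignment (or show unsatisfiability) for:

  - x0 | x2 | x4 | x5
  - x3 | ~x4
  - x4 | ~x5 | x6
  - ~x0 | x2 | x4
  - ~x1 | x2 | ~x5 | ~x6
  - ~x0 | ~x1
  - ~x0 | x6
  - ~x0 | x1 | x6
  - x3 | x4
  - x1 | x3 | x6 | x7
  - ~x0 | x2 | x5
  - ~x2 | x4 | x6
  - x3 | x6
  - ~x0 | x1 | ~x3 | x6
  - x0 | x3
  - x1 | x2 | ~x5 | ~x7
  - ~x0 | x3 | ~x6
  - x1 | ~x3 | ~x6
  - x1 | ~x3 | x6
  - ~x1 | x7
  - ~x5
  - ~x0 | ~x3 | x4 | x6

x0: False; x1: True; x2: True; x3: True; x4: True; x5: False; x6: False; x7: True

Unit clause (~x5) forces x5 = False.
Try x0 = True:
  (~x0 | ~x1) forces x1 = False.
  (~x0 | x6) forces x6 = True.
  (~x0 | x2 | x5) forces x2 = True.
  (~x0 | x3 | ~x6) forces x3 = True.
  clause (x1 | ~x3 | ~x6) is falsified — backtrack.
So x0 = False.
  then (x0 | x3) forces x3 = True.
Try x1 = False:
  (x1 | ~x3 | ~x6) forces x6 = False.
  clause (x1 | ~x3 | x6) is falsified — backtrack.
So x1 = True.
  then (~x1 | x7) forces x7 = True.
Set x2 = True.
Set x4 = True.
Set x6 = False.
All clauses satisfied.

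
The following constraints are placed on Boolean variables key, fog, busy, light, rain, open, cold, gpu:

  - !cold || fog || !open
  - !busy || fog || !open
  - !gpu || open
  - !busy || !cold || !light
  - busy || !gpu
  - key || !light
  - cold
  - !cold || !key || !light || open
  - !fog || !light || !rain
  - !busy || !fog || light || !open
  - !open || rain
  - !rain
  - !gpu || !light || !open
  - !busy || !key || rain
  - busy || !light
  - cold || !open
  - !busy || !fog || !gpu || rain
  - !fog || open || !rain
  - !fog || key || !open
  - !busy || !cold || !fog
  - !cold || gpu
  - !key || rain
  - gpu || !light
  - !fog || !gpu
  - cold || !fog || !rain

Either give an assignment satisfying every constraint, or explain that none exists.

The formula is unsatisfiable.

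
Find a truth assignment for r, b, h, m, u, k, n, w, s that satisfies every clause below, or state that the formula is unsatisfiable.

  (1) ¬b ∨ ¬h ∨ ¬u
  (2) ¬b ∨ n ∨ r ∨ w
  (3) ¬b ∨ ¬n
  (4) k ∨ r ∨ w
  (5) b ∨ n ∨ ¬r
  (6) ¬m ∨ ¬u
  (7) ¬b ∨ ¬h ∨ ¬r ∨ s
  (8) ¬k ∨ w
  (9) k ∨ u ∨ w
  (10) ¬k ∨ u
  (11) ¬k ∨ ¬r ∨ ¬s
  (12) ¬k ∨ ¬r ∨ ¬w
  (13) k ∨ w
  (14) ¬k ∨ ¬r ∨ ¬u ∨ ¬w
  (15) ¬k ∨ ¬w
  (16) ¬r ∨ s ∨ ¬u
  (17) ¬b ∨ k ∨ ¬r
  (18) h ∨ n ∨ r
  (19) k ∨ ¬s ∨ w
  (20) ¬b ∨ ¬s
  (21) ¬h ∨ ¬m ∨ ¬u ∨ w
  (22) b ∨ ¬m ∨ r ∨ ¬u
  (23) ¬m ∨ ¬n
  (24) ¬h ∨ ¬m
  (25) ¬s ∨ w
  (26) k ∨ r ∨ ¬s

r: True; b: False; h: True; m: False; u: True; k: False; n: True; w: True; s: True

Set r = True.
Try b = True:
  (¬b ∨ ¬n) forces n = False.
  (¬b ∨ k ∨ ¬r) forces k = True.
  (¬k ∨ w) forces w = True.
  clause (¬k ∨ ¬r ∨ ¬w) is falsified — backtrack.
So b = False.
  then (b ∨ n ∨ ¬r) forces n = True.
  then (¬m ∨ ¬n) forces m = False.
Set h = True.
Set u = True.
  then (¬r ∨ s ∨ ¬u) forces s = True.
  then (¬s ∨ w) forces w = True.
  then (¬k ∨ ¬r ∨ ¬s) forces k = False.
All clauses satisfied.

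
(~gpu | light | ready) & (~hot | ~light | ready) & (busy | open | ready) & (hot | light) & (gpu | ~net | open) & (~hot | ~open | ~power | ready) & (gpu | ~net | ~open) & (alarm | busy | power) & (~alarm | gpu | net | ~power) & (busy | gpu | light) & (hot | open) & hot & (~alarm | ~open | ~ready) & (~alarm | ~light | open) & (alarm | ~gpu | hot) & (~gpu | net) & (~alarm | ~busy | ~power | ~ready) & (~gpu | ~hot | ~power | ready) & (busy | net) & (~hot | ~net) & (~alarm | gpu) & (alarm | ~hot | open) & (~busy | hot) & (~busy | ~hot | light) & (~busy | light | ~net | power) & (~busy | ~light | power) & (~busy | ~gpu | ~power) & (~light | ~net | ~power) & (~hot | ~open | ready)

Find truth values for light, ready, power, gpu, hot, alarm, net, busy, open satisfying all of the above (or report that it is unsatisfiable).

light = True, ready = True, power = True, gpu = False, hot = True, alarm = False, net = False, busy = True, open = True

Unit clause (hot) forces hot = True.
In (~hot | ~net) only ~net is left, so net = False.
In (~gpu | net) only ~gpu is left, so gpu = False.
In (busy | net) only busy is left, so busy = True.
In (~alarm | gpu) only ~alarm is left, so alarm = False.
In (alarm | ~hot | open) only open is left, so open = True.
In (~busy | ~hot | light) only light is left, so light = True.
In (~busy | ~light | power) only power is left, so power = True.
In (~hot | ~open | ready) only ready is left, so ready = True.
All clauses satisfied.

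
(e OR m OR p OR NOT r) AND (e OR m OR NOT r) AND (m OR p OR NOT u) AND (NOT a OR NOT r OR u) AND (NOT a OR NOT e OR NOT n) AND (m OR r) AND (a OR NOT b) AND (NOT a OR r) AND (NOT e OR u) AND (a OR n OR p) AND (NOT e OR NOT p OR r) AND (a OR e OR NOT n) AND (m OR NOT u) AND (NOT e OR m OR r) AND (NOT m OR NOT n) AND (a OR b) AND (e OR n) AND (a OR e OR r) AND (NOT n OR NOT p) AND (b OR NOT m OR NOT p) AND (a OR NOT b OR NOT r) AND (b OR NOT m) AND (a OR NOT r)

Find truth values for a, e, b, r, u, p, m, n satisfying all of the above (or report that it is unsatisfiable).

a = True, e = True, b = True, r = True, u = True, p = True, m = True, n = False

Try a = False:
  (a OR NOT b) forces b = False.
  clause (a OR b) is falsified — backtrack.
So a = True.
  then (NOT a OR r) forces r = True.
  then (NOT a OR NOT r OR u) forces u = True.
  then (m OR NOT u) forces m = True.
  then (NOT m OR NOT n) forces n = False.
  then (e OR n) forces e = True.
  then (b OR NOT m) forces b = True.
Set p = True.
All clauses satisfied.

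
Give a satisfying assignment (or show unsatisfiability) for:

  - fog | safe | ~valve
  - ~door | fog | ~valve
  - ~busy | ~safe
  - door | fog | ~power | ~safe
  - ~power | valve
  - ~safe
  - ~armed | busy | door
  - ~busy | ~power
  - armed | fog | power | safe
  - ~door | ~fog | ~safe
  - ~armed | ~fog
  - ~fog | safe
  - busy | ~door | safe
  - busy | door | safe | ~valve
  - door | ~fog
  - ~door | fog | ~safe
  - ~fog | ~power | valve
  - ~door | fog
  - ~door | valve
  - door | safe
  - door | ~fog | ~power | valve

Unsatisfiable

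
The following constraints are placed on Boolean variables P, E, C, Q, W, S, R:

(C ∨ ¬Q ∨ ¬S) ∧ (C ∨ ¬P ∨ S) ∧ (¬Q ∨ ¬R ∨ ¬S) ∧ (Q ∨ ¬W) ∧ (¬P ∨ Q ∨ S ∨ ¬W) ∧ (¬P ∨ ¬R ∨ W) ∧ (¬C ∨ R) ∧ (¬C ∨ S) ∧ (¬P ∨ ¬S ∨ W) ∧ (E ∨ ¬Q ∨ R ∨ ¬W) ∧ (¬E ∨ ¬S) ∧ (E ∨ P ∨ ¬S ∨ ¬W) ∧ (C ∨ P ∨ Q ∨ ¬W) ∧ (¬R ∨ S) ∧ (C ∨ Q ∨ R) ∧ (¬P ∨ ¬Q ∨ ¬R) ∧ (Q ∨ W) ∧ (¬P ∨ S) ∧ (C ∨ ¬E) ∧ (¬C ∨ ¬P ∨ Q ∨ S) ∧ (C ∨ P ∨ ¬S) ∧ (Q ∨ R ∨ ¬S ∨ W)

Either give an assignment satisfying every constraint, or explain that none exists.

P = False; E = False; C = False; Q = True; W = False; S = False; R = False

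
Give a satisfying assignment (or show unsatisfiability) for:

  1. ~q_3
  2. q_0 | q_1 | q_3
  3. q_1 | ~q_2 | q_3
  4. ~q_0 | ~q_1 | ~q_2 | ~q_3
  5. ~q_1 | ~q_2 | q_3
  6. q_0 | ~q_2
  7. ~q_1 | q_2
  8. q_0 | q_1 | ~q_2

Unit clause (~q_3) forces q_3 = False.
Try q_0 = False:
  (q_0 | q_1 | q_3) forces q_1 = True.
  (~q_1 | ~q_2 | q_3) forces q_2 = False.
  clause (~q_1 | q_2) is falsified — backtrack.
So q_0 = True.
Try q_1 = True:
  (~q_1 | ~q_2 | q_3) forces q_2 = False.
  clause (~q_1 | q_2) is falsified — backtrack.
So q_1 = False.
  then (q_1 | ~q_2 | q_3) forces q_2 = False.
Check each clause:
  (~q_3): ~q_3 holds.
  (q_0 | q_1 | q_3): q_0 holds.
  (q_1 | ~q_2 | q_3): ~q_2 holds.
  (~q_0 | ~q_1 | ~q_2 | ~q_3): ~q_1 holds.
  (~q_1 | ~q_2 | q_3): ~q_1 holds.
  (q_0 | ~q_2): q_0 holds.
  (~q_1 | q_2): ~q_1 holds.
  (q_0 | q_1 | ~q_2): q_0 holds.
All clauses satisfied.

q_0=T, q_1=F, q_2=F, q_3=F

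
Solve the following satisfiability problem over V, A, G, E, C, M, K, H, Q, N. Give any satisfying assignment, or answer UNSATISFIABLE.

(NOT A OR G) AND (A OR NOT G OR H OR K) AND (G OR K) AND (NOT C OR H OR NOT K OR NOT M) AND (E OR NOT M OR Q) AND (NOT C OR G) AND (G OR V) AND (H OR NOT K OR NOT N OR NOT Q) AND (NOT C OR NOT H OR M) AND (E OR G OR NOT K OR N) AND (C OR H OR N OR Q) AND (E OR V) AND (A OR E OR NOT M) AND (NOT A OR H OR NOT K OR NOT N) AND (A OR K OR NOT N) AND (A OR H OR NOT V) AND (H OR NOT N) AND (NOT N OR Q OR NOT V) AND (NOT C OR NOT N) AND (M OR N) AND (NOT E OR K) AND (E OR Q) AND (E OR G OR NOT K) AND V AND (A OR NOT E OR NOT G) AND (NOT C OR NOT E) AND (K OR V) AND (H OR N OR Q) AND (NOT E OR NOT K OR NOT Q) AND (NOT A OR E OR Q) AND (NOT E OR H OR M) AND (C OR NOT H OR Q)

Unit clause (V) forces V = True.
Set A = True.
  then (NOT A OR G) forces G = True.
Set E = False.
  then (E OR Q) forces Q = True.
Set C = False.
Set M = False.
  then (M OR N) forces N = True.
  then (H OR NOT N) forces H = True.
Set K = True.
All clauses satisfied.

V: True, A: True, G: True, E: False, C: False, M: False, K: True, H: True, Q: True, N: True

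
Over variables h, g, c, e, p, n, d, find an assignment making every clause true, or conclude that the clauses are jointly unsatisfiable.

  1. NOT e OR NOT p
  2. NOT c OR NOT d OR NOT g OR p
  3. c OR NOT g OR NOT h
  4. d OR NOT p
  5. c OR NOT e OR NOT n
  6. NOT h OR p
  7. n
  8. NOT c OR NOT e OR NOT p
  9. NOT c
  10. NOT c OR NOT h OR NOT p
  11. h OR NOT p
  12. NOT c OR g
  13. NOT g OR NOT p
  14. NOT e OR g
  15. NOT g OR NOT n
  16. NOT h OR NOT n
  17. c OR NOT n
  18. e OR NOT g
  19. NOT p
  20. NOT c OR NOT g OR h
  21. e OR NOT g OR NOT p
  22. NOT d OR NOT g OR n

Case c = True:
  Clause (NOT c) is falsified — contradiction.
Case c = False:
  (n) forces n = True.
  Clause (c OR NOT n) is falsified — contradiction.
Both cases fail, so the formula is unsatisfiable.

No satisfying assignment exists.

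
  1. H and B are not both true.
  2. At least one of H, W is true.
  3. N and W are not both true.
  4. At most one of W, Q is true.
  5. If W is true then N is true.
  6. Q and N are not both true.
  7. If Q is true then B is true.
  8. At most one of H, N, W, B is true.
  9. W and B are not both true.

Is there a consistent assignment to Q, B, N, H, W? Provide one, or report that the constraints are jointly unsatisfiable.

Q = False, B = False, N = False, H = True, W = False

  (1) H=T, B=F — not both ✓
  (2) {H, W}: 1 true — at least one ✓
  (3) N=F, W=F — not both ✓
  (4) {W, Q}: 0 true — at most one ✓
  (5) W=F ⇒ N: vacuous ✓
  (6) Q=F, N=F — not both ✓
  (7) Q=F ⇒ B: vacuous ✓
  (8) {H, N, W, B}: 1 true — at most one ✓
  (9) W=F, B=F — not both ✓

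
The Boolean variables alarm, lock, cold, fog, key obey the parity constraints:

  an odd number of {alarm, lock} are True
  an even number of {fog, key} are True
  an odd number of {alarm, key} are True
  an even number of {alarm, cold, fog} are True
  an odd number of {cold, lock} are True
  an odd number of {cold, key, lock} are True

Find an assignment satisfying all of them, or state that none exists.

alarm = True; lock = False; cold = True; fog = False; key = False

{alarm, lock}: 1 true → odd ✓
{fog, key}: 0 true → even ✓
{alarm, key}: 1 true → odd ✓
{alarm, cold, fog}: 2 true → even ✓
{cold, lock}: 1 true → odd ✓
{cold, key, lock}: 1 true → odd ✓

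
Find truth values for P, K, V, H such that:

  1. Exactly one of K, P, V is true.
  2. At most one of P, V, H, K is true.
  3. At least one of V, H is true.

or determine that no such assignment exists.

P: False, K: False, V: True, H: False

  (1) {K, P, V}: 1 true — exactly one ✓
  (2) {P, V, H, K}: 1 true — at most one ✓
  (3) {V, H}: 1 true — at least one ✓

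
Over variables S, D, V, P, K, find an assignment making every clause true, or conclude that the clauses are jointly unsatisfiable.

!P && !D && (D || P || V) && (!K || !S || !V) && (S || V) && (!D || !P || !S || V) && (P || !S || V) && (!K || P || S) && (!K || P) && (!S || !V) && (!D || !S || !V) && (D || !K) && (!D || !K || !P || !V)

S = False; D = False; V = True; P = False; K = False

Unit clause (!P) forces P = False.
Unit clause (!D) forces D = False.
In (D || P || V) only V is left, so V = True.
In (!K || P) only !K is left, so K = False.
In (!S || !V) only !S is left, so S = False.
All clauses satisfied.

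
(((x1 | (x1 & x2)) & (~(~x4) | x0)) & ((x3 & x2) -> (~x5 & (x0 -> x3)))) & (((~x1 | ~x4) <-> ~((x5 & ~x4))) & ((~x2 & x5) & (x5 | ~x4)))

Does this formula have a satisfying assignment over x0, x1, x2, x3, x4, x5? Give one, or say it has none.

Unsatisfiable

Case x2 = True: the conjunct ~x2 is False.
Case x2 = False: the formula simplifies to (x1 & (~(~x4) | x0)) & (((~x1 | ~x4) <-> ~((x5 & ~x4))) & (x5 & (x5 | ~x4))).
  x4 = True: simplifies to x1 & (~x1 & (x5 & x5)).
    x1 = True: the conjunct ~x1 is False.
    x1 = False: the conjunct x1 is False.
  x4 = False: simplifies to (x1 & x0) & (~x5 & x5).
    x5 = True: the conjunct ~x5 is False.
    x5 = False: the conjunct x5 is False.
Both cases fail — unsatisfiable.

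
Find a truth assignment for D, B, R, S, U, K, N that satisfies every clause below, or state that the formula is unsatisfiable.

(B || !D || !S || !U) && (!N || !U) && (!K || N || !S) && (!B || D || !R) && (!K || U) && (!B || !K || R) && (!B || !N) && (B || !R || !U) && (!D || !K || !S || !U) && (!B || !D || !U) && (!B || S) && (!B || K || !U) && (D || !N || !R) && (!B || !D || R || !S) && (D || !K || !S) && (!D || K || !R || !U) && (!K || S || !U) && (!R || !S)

D = False; B = False; R = False; S = False; U = True; K = False; N = False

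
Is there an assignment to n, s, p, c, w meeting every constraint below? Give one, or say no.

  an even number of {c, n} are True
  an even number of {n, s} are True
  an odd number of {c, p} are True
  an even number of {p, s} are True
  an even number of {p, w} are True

Adding constraints 1, 2, 3, 4 mod 2: every variable appears an even number of times on the left, so the left side is 0.
But the right sides sum to 1 (mod 2). 0 ≠ 1 — the system is inconsistent.

The formula is unsatisfiable.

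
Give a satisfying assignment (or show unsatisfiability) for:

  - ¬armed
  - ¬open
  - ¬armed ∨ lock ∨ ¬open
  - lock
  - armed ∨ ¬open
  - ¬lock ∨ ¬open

armed = False, lock = True, open = False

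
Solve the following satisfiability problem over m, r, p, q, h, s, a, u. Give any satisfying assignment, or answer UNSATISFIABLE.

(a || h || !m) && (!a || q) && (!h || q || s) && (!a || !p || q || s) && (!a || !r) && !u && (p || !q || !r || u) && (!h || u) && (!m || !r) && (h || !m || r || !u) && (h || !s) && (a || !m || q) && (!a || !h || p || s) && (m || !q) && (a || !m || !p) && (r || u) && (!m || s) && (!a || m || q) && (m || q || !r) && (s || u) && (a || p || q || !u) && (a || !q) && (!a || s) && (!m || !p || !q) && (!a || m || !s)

No satisfying assignment exists.

Case u = True:
  Clause (!u) is falsified — contradiction.
Case u = False:
  (!h || u) forces h = False.
  (h || !s) forces s = False.
  Clause (s || u) is falsified — contradiction.
Both cases fail, so the formula is unsatisfiable.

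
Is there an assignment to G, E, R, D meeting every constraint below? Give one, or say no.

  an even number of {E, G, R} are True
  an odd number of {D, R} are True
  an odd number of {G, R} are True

G = True, E = True, R = False, D = True

{E, G, R}: 2 true → even ✓
{D, R}: 1 true → odd ✓
{G, R}: 1 true → odd ✓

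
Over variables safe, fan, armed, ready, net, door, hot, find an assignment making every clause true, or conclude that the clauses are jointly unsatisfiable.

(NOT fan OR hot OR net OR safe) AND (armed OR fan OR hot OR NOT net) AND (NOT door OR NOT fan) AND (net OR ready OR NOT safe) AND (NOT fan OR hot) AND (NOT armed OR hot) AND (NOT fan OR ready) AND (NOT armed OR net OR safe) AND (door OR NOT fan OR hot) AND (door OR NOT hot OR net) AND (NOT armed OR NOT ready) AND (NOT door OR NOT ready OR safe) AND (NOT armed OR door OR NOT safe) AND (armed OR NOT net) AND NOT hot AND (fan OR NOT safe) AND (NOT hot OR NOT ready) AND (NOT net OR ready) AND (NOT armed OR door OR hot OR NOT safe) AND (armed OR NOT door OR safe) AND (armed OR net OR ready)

safe=F, fan=F, armed=F, ready=T, net=F, door=F, hot=F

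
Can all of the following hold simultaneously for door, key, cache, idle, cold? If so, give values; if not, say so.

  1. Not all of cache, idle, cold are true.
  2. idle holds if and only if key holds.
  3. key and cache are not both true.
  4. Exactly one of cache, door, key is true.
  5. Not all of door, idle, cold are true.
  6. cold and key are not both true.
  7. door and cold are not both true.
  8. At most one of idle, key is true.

door=F; key=F; cache=T; idle=F; cold=T

  (1) {cache, idle, cold}: 2/3 true — not all ✓
  (2) idle=F, key=F — same ✓
  (3) key=F, cache=T — not both ✓
  (4) {cache, door, key}: 1 true — exactly one ✓
  (5) {door, idle, cold}: 1/3 true — not all ✓
  (6) cold=T, key=F — not both ✓
  (7) door=F, cold=T — not both ✓
  (8) {idle, key}: 0 true — at most one ✓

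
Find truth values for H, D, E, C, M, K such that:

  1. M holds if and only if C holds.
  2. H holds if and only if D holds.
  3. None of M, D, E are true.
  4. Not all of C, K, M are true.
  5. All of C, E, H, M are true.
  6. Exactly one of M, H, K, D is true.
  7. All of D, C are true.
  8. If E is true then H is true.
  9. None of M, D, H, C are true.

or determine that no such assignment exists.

No satisfying assignment exists.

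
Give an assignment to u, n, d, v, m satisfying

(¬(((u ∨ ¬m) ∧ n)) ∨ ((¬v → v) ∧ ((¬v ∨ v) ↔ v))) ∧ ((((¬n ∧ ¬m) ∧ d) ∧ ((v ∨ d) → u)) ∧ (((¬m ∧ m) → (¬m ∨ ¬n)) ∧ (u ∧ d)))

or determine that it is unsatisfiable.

u=T; n=F; d=T; v=F; m=F

  ¬(((u ∨ ¬m) ∧ n)) ∨ ((¬v → v) ∧ ((¬v ∨ v) ↔ v)) = True
    ¬(((u ∨ ¬m) ∧ n)) = True
      (u ∨ ¬m) ∧ n = False
        u ∨ ¬m = True
          ¬m = True
    (¬v → v) ∧ ((¬v ∨ v) ↔ v) = False
      ¬v → v = False
        ¬v = True
      (¬v ∨ v) ↔ v = False
        ¬v ∨ v = True
          ¬v = True
  (((¬n ∧ ¬m) ∧ d) ∧ ((v ∨ d) → u)) ∧ (((¬m ∧ m) → (¬m ∨ ¬n)) ∧ (u ∧ d)) = True
    ((¬n ∧ ¬m) ∧ d) ∧ ((v ∨ d) → u) = True
      (¬n ∧ ¬m) ∧ d = True
        ¬n ∧ ¬m = True
          ¬n = True
          ¬m = True
      (v ∨ d) → u = True
        v ∨ d = True
    ((¬m ∧ m) → (¬m ∨ ¬n)) ∧ (u ∧ d) = True
      (¬m ∧ m) → (¬m ∨ ¬n) = True
        ¬m ∧ m = False
          ¬m = True
        ¬m ∨ ¬n = True
          ¬m = True
          ¬n = True
      u ∧ d = True
Both conjuncts True, so the formula holds.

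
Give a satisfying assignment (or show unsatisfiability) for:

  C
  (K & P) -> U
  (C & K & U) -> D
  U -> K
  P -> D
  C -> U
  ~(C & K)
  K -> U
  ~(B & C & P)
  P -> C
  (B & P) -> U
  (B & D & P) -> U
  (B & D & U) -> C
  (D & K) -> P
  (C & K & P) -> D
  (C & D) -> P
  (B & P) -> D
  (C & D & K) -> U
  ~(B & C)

The formula is unsatisfiable.

Case C = True:
  (~C | ~K) forces K = False.
  (K | ~U) forces U = False.
  Clause (~C | U) is falsified — contradiction.
Case C = False:
  Clause (C) is falsified — contradiction.
Both cases fail, so the formula is unsatisfiable.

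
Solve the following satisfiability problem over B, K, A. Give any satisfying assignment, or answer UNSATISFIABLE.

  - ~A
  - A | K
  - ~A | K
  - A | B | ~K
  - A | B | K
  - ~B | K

Unit clause (~A) forces A = False.
In (A | K) only K is left, so K = True.
In (A | B | ~K) only B is left, so B = True.
All clauses satisfied.

B: True; K: True; A: False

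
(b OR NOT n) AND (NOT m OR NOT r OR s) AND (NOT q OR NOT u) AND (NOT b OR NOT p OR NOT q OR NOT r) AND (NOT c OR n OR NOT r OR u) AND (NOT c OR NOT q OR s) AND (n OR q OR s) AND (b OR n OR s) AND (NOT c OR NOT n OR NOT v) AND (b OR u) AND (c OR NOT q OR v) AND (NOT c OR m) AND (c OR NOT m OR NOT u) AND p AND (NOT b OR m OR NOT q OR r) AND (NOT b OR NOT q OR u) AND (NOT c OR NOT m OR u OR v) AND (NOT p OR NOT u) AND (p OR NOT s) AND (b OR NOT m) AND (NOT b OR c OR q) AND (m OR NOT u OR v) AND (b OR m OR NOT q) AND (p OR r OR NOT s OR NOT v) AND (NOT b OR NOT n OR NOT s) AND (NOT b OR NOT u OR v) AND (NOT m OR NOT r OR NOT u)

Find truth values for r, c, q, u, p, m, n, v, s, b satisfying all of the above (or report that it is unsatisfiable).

r = False, c = True, q = False, u = False, p = True, m = True, n = False, v = True, s = True, b = True

Unit clause (p) forces p = True.
In (NOT p OR NOT u) only NOT u is left, so u = False.
In (b OR u) only b is left, so b = True.
In (NOT b OR NOT q OR u) only NOT q is left, so q = False.
In (NOT b OR c OR q) only c is left, so c = True.
In (NOT c OR m) only m is left, so m = True.
In (NOT c OR NOT m OR u OR v) only v is left, so v = True.
In (NOT c OR NOT n OR NOT v) only NOT n is left, so n = False.
In (NOT c OR n OR NOT r OR u) only NOT r is left, so r = False.
In (n OR q OR s) only s is left, so s = True.
All clauses satisfied.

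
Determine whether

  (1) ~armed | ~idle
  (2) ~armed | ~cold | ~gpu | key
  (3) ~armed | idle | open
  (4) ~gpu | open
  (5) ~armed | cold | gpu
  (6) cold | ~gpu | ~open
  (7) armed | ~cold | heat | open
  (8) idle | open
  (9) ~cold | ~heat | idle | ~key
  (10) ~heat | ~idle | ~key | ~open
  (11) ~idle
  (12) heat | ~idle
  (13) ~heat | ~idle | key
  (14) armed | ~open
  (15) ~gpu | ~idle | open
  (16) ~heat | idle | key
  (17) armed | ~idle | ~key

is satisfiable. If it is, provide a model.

Unit clause (~idle) forces idle = False.
In (idle | open) only open is left, so open = True.
In (armed | ~open) only armed is left, so armed = True.
Set cold = True.
Set gpu = False.
Try heat = True:
  (~cold | ~heat | idle | ~key) forces key = False.
  clause (~heat | idle | key) is falsified — backtrack.
So heat = False.
Set key = False.
All clauses satisfied.

open = True; cold = True; gpu = False; heat = False; idle = False; key = False; armed = True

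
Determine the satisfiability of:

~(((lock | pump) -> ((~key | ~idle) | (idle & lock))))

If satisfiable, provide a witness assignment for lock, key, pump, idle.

lock: False; key: True; pump: True; idle: True

  ~(((lock | pump) -> ((~key | ~idle) | (idle & lock)))) = True
    (lock | pump) -> ((~key | ~idle) | (idle & lock)) = False
      lock | pump = True
      (~key | ~idle) | (idle & lock) = False
        ~key | ~idle = False
          ~key = False
          ~idle = False
        idle & lock = False
The formula evaluates to True.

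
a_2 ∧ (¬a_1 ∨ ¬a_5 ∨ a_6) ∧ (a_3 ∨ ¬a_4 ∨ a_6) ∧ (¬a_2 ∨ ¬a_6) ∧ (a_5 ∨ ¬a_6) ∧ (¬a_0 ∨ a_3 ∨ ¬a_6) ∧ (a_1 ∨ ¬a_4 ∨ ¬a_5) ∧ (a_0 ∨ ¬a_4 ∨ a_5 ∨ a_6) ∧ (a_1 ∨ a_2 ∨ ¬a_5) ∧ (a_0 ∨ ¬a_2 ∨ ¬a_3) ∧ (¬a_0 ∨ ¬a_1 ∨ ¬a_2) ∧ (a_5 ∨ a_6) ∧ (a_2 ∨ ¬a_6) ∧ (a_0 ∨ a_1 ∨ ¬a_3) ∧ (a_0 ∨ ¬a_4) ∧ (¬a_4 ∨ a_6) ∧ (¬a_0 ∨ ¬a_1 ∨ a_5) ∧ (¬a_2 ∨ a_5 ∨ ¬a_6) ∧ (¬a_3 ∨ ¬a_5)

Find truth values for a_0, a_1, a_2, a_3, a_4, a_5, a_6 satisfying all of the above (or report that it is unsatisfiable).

a_0 = True, a_1 = False, a_2 = True, a_3 = False, a_4 = False, a_5 = True, a_6 = False

Unit clause (a_2) forces a_2 = True.
In (¬a_2 ∨ ¬a_6) only ¬a_6 is left, so a_6 = False.
In (a_5 ∨ a_6) only a_5 is left, so a_5 = True.
In (¬a_4 ∨ a_6) only ¬a_4 is left, so a_4 = False.
In (¬a_3 ∨ ¬a_5) only ¬a_3 is left, so a_3 = False.
In (¬a_1 ∨ ¬a_5 ∨ a_6) only ¬a_1 is left, so a_1 = False.
Set a_0 = True.
All clauses satisfied.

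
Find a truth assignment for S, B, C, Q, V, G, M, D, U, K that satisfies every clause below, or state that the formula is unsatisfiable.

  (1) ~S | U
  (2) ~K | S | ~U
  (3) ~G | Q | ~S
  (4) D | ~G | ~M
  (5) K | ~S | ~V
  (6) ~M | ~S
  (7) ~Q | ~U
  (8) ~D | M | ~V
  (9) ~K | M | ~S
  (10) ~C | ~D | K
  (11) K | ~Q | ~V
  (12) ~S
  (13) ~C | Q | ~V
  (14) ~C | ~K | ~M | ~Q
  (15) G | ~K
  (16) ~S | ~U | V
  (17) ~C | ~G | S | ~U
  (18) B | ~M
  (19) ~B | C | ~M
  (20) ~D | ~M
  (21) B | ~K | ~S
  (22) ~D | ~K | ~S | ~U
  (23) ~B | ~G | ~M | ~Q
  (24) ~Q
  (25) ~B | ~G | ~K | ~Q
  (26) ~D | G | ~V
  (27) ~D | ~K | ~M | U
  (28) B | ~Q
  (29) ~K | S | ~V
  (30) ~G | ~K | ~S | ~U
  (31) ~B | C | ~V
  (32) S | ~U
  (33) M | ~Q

Unit clause (~S) forces S = False.
Unit clause (~Q) forces Q = False.
In (S | ~U) only ~U is left, so U = False.
Set B = True.
Set C = True.
  then (~C | Q | ~V) forces V = False.
Set G = True.
Try M = True:
  (D | ~G | ~M) forces D = True.
  clause (~D | ~M) is falsified — backtrack.
So M = False.
Set D = False.
Set K = False.
All clauses satisfied.

S: False; B: True; C: True; Q: False; V: False; G: True; M: False; D: False; U: False; K: False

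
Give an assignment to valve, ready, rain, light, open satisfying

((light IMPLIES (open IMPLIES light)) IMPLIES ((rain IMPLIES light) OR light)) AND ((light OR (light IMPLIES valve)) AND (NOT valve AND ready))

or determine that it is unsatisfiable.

valve: False, ready: True, rain: True, light: True, open: False

  (light IMPLIES (open IMPLIES light)) IMPLIES ((rain IMPLIES light) OR light) = True
    light IMPLIES (open IMPLIES light) = True
      open IMPLIES light = True
    (rain IMPLIES light) OR light = True
      rain IMPLIES light = True
  (light OR (light IMPLIES valve)) AND (NOT valve AND ready) = True
    light OR (light IMPLIES valve) = True
      light IMPLIES valve = False
    NOT valve AND ready = True
      NOT valve = True
Both conjuncts True, so the formula holds.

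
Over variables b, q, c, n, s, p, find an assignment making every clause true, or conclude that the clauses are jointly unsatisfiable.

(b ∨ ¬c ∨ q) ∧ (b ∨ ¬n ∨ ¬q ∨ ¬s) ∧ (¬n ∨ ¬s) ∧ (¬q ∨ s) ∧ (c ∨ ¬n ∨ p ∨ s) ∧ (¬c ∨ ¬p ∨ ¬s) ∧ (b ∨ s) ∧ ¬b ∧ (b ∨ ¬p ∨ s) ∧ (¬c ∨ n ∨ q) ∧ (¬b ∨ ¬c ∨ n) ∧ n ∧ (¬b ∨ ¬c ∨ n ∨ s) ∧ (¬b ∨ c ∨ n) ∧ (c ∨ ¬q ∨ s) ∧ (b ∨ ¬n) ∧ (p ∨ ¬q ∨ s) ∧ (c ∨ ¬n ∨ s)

UNSATISFIABLE

Case b = True:
  Clause (¬b) is falsified — contradiction.
Case b = False:
  (b ∨ s) forces s = True.
  (¬n ∨ ¬s) forces n = False.
  Clause (n) is falsified — contradiction.
Both cases fail, so the formula is unsatisfiable.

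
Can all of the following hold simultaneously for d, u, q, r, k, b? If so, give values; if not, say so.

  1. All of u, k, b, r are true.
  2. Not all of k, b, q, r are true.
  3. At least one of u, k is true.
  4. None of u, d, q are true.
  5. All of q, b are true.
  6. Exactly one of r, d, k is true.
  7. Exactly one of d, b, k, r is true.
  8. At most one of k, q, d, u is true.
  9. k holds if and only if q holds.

Case u = True:
  Constraint (4) is violated (u=T) — contradiction.
Case u = False:
  Constraint (1) is violated (u=F) — contradiction.
Both cases fail — unsatisfiable.

Unsatisfiable — no assignment works.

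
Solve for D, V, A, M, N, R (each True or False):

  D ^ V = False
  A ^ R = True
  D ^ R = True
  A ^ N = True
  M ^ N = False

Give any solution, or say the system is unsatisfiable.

D = True, V = True, A = True, M = False, N = False, R = False

D ^ V = T ^ T = False ✓
A ^ R = T ^ F = True ✓
D ^ R = T ^ F = True ✓
A ^ N = T ^ F = True ✓
M ^ N = F ^ F = False ✓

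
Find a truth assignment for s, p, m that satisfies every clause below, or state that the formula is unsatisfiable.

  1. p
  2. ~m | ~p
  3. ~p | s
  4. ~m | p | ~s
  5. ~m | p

s = True, p = True, m = False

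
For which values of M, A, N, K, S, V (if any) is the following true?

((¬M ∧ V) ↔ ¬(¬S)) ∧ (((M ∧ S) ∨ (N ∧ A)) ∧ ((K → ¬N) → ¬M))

M = False; A = True; N = True; K = False; S = False; V = False

  (¬M ∧ V) ↔ ¬(¬S) = True
    ¬M ∧ V = False
      ¬M = True
    ¬(¬S) = False
      ¬S = True
  ((M ∧ S) ∨ (N ∧ A)) ∧ ((K → ¬N) → ¬M) = True
    (M ∧ S) ∨ (N ∧ A) = True
      M ∧ S = False
      N ∧ A = True
    (K → ¬N) → ¬M = True
      K → ¬N = True
        ¬N = False
      ¬M = True
Both conjuncts True, so the formula holds.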